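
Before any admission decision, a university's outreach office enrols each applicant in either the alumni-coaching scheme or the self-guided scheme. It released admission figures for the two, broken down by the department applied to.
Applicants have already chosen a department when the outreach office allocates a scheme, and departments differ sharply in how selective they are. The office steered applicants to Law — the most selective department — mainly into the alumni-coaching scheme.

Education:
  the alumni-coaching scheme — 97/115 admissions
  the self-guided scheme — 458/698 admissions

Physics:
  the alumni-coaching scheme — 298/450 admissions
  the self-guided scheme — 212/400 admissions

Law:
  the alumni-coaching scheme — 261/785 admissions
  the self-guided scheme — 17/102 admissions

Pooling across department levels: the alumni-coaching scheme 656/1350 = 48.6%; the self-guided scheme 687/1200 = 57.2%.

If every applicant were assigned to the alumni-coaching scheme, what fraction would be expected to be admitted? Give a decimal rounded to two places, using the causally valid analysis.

0.61

The stratified and pooled comparisons disagree (the alumni-coaching scheme wins within each department; the self-guided scheme wins overall), so the answer turns on the causal role of department.
Here department is a common cause — it drives both which outreach scheme a case falls under and the outcome. The crude comparison mixes populations; the stratum-specific rates are the causally relevant ones.
Standardising the alumni-coaching scheme to the population department mix: 0.319·97/115 + 0.333·298/450 + 0.348·261/785 = 0.605.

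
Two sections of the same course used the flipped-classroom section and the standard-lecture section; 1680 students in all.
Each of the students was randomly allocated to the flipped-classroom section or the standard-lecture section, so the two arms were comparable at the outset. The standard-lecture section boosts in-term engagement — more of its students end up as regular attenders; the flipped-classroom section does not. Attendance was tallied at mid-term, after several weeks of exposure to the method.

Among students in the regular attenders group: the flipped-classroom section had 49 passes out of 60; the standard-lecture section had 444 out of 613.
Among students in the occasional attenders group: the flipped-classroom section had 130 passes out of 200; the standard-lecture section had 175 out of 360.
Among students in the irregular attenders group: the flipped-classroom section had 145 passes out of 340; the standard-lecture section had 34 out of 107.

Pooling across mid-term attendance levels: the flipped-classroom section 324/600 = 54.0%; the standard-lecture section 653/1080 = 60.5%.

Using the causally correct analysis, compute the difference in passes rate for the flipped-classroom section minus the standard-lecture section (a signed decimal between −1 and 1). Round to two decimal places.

-0.06

Mid-term attendance here is a post-treatment variable shaped by the teaching method; conditioning on it would introduce bias rather than remove it. The overall comparison is the causal one.
The causal difference is the pooled difference: 0.540 − 0.605 = -0.065.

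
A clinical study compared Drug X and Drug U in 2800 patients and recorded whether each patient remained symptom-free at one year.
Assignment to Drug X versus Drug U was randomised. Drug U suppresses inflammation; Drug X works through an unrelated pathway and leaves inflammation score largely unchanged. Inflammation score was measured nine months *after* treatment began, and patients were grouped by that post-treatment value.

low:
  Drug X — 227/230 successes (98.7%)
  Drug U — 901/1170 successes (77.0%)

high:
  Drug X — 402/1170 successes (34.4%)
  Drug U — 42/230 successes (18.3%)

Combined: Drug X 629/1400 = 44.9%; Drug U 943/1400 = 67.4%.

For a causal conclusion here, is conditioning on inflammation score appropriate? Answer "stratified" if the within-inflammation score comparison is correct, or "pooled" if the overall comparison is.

Drug X is higher inside every inflammation score stratum but Drug U is higher in aggregate. Whether to stratify depends on how inflammation score relates to the drug.
Inflammation score here is a post-treatment variable shaped by the drug; conditioning on it would introduce bias rather than remove it. The overall comparison is the causal one.
Pooled: Drug X 44.9% vs Drug U 67.4%; Drug U is higher overall.

pooled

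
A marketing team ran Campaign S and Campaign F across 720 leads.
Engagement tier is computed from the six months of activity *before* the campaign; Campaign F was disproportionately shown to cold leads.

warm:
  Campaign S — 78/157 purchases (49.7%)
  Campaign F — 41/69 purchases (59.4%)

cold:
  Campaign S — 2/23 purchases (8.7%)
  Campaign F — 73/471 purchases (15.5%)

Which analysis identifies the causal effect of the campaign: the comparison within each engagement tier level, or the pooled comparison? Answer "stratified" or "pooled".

stratified

Within every engagement tier level Campaign F has the higher rate, yet pooled Campaign S does — Simpson's reversal.
Engagement tier is set before the campaign has any effect — it is not caused by the campaign — and it independently drives the outcome. That makes it a confounder, so the causal comparison is within engagement tier levels.
Within each level — warm: 49.7% vs 59.4%; cold: 8.7% vs 15.5% — Campaign F is higher every time.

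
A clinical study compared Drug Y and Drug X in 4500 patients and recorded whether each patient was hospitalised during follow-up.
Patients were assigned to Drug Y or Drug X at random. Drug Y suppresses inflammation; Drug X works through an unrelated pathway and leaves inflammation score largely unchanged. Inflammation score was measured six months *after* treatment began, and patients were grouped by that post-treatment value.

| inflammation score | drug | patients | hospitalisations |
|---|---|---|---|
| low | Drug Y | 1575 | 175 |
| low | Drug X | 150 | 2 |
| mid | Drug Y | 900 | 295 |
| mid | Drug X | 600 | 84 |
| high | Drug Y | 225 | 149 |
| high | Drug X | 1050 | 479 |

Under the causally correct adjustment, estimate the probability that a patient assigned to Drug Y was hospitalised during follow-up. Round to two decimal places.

0.23

The stratified and pooled comparisons disagree (Drug X wins within each inflammation score; Drug Y wins overall), so the answer turns on the causal role of inflammation score.
Inflammation score here is a post-treatment variable shaped by the drug; conditioning on it would introduce bias rather than remove it. The overall comparison is the causal one.
So P(outcome | do(Drug Y)) is just the pooled rate for Drug Y: 619/2700 = 0.229.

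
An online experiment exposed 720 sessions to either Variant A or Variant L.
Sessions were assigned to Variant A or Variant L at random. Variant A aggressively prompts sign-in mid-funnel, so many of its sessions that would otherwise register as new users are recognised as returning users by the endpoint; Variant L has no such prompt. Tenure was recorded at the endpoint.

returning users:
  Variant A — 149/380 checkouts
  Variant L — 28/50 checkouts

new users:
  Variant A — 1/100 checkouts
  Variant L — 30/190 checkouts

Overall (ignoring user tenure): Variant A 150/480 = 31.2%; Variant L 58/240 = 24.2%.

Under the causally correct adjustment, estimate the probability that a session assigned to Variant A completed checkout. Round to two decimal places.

0.31

The user tenure-specific comparison favours Variant L throughout, but the pooled figures favour Variant A. The question is whether to condition on user tenure.
User tenure lies on the pathway variant → user tenure → outcome, so adjusting for it blocks the indirect effect. For the total causal effect of variant, use the unadjusted pooled rates.
So P(outcome | do(Variant A)) is just the pooled rate for Variant A: 150/480 = 0.312.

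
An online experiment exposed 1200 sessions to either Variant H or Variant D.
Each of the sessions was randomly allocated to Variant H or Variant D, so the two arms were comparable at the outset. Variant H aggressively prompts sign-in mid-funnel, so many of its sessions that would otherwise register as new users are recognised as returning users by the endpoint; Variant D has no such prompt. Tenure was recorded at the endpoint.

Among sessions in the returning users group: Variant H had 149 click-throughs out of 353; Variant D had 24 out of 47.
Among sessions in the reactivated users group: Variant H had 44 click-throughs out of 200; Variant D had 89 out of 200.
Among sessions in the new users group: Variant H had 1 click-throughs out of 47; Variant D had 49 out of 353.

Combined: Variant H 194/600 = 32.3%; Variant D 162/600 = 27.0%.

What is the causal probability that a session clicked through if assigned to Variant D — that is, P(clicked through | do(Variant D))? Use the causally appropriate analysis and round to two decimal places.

The user tenure-specific comparison favours Variant D throughout, but the pooled figures favour Variant H. The question is whether to condition on user tenure.
User tenure here is a post-treatment variable shaped by the variant; conditioning on it would introduce bias rather than remove it. The overall comparison is the causal one.
So P(outcome | do(Variant D)) is just the pooled rate for Variant D: 162/600 = 0.270.

0.27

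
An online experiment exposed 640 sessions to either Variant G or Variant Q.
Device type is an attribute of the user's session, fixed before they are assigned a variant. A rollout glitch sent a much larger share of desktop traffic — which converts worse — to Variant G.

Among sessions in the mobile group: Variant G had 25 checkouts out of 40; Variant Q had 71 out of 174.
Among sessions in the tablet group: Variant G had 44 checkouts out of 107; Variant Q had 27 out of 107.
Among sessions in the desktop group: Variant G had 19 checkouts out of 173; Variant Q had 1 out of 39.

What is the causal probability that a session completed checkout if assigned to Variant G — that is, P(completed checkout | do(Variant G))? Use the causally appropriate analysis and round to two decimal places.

Device type satisfies the back-door criterion: it is not a descendant of the variant, and it blocks the spurious path from variant to outcome. Adjusting for it (i.e., using the within-device type rates) gives the causal effect.
Standardising Variant G to the population device type mix: 0.334·25/40 + 0.334·44/107 + 0.331·19/173 = 0.383.

0.38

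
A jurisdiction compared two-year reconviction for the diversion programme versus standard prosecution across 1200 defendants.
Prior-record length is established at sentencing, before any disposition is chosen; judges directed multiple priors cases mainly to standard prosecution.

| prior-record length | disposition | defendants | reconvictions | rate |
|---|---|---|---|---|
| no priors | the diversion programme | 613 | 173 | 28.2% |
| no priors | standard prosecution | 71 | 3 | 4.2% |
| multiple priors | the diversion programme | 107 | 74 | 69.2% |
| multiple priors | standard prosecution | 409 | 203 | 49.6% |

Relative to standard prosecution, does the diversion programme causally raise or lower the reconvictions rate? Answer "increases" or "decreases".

Prior-record length differs across dispositions for reasons unrelated to any effect of the disposition itself, and it separately predicts the outcome — a classic confounder. We must compare within prior-record length levels.
Within each level — no priors: 28.2% vs 4.2%; multiple priors: 69.2% vs 49.6% — standard prosecution is lower every time.

increases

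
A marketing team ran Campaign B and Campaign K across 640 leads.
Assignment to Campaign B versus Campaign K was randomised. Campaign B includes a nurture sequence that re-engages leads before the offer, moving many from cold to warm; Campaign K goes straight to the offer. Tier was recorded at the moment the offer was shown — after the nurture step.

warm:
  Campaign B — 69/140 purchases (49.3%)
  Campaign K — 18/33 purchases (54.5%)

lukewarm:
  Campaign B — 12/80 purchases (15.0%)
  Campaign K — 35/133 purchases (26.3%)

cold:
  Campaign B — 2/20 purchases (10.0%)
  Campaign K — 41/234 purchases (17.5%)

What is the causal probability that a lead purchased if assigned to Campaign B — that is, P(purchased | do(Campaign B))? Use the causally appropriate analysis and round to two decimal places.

0.35

Within every engagement tier level Campaign K has the higher rate, yet pooled Campaign B does — Simpson's reversal.
Engagement tier lies on the pathway campaign → engagement tier → outcome, so adjusting for it blocks the indirect effect. For the total causal effect of campaign, use the unadjusted pooled rates.
So P(outcome | do(Campaign B)) is just the pooled rate for Campaign B: 83/240 = 0.346.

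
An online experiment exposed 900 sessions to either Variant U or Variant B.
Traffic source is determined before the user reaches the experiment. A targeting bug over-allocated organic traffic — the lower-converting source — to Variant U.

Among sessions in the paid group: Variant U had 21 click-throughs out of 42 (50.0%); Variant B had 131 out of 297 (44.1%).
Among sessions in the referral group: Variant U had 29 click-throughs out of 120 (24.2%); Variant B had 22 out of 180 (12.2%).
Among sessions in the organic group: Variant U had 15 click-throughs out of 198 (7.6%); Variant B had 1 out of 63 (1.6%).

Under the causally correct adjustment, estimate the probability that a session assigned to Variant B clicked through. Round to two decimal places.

0.21

The imbalance in traffic source arose from how sessions were allocated, not from anything the variant did; and traffic source independently affects the outcome. The pooled gap is confounded — condition on traffic source.
Standardising Variant B to the population traffic source mix: 0.377·131/297 + 0.333·22/180 + 0.290·1/63 = 0.211.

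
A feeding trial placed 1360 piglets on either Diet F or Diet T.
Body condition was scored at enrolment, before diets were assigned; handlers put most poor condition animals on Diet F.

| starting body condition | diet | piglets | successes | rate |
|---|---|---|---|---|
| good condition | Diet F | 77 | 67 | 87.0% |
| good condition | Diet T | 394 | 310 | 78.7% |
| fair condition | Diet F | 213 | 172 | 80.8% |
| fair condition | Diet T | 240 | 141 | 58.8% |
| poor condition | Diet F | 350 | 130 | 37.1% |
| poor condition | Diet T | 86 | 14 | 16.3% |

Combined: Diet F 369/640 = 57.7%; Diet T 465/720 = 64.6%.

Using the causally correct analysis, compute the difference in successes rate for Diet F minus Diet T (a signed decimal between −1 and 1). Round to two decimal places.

The imbalance in starting body condition arose from how piglets were allocated, not from anything the diet did; and starting body condition independently affects the outcome. The pooled gap is confounded — condition on starting body condition.
Adjusting over the population distribution of starting body condition: 0.346·(0.870−0.787) + 0.333·(0.808−0.588) + 0.321·(0.371−0.163) = +0.169.

+0.17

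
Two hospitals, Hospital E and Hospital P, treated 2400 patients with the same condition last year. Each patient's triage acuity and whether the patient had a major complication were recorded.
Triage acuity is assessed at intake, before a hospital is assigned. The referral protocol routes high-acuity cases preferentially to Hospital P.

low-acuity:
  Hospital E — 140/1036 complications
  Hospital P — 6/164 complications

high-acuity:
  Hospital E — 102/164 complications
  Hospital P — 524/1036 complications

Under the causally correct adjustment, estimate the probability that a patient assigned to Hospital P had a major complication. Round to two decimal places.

Within every triage acuity level Hospital P has the lower rate, yet pooled Hospital E does — Simpson's reversal.
Triage acuity is set before the hospital has any effect — it is not caused by the hospital — and it independently drives the outcome. That makes it a confounder, so the causal comparison is within triage acuity levels.
Standardising Hospital P to the population triage acuity mix: 0.500·6/164 + 0.500·524/1036 = 0.271.

0.27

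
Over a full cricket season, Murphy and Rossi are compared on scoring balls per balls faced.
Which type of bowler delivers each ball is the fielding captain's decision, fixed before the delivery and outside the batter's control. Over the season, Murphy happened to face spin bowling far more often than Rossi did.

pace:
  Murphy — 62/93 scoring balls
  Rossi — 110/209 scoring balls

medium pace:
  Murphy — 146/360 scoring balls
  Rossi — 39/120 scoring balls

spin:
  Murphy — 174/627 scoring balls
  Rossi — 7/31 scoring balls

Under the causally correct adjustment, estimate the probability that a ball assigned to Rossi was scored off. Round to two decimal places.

0.32

The bowling type-specific comparison favours Murphy throughout, but the pooled figures favour Rossi. The question is whether to condition on bowling type.
Since bowling type is a pre-existing factor (not a product of the player) and it affects the outcome on its own, it is a confounder. The stratified rates, not the pooled rate, identify the causal effect.
Standardising Rossi to the population bowling type mix: 0.210·110/209 + 0.333·39/120 + 0.457·7/31 = 0.322.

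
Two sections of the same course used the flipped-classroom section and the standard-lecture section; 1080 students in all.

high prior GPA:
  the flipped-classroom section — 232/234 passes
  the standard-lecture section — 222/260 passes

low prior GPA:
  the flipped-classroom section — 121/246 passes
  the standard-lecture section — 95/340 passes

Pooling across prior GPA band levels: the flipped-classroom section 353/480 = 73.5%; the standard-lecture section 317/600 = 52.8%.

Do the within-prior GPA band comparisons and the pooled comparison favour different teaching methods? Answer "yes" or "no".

no

Within each prior GPA band level (high prior GPA 99.1% vs 85.4%; low prior GPA 49.2% vs 27.9%), the flipped-classroom section has the higher rate every time. Pooled: 73.5% vs 52.8% — the flipped-classroom section has the higher rate overall. They agree.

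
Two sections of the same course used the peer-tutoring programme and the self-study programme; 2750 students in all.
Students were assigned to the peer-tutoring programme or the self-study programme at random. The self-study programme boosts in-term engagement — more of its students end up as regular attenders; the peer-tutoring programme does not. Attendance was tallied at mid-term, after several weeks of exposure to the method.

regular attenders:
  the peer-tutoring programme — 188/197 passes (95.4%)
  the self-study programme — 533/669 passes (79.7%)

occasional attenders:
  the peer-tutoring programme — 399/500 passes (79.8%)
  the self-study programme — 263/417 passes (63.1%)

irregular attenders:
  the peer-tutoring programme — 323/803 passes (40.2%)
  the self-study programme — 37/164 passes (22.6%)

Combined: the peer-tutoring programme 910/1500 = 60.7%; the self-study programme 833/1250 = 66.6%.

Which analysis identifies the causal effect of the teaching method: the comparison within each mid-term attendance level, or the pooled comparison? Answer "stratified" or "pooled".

pooled

The stratified and pooled comparisons disagree (the peer-tutoring programme wins within each mid-term attendance; the self-study programme wins overall), so the answer turns on the causal role of mid-term attendance.
Mid-term attendance here is a post-treatment variable shaped by the teaching method; conditioning on it would introduce bias rather than remove it. The overall comparison is the causal one.
Pooled: the peer-tutoring programme 60.7% vs the self-study programme 66.6%; the self-study programme is higher overall.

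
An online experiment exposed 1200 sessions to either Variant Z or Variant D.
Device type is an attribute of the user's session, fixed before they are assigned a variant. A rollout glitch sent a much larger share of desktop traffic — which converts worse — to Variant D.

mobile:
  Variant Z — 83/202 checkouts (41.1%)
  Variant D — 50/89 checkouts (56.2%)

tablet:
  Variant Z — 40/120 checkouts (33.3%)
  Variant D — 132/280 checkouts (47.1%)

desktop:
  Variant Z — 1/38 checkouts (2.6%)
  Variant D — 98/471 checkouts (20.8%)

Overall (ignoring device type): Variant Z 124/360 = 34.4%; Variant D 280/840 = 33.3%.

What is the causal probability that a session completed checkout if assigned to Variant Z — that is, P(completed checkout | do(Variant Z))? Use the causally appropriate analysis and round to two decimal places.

0.22

Within every device type level Variant D has the higher rate, yet pooled Variant Z does — Simpson's reversal.
Nothing the variant does changes device type; the imbalance is an allocation artefact. With device type also predicting the outcome, the pooled figure is confounded, and the within-stratum comparison is the causal one.
Standardising Variant Z to the population device type mix: 0.242·83/202 + 0.333·40/120 + 0.424·1/38 = 0.222.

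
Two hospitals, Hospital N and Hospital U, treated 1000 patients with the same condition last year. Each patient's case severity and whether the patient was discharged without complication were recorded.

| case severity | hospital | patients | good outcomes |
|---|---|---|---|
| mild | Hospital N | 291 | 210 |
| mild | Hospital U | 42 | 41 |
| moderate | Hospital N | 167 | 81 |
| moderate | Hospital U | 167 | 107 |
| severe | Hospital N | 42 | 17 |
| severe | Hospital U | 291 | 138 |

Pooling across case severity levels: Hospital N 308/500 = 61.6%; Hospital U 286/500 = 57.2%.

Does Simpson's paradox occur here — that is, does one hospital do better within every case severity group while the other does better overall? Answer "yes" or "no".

yes

Within each case severity level (mild 72.2% vs 97.6%; moderate 48.5% vs 64.1%; severe 40.5% vs 47.4%), Hospital U has the higher rate every time. Pooled: 61.6% vs 57.2% — Hospital N has the higher rate overall. The two comparisons disagree.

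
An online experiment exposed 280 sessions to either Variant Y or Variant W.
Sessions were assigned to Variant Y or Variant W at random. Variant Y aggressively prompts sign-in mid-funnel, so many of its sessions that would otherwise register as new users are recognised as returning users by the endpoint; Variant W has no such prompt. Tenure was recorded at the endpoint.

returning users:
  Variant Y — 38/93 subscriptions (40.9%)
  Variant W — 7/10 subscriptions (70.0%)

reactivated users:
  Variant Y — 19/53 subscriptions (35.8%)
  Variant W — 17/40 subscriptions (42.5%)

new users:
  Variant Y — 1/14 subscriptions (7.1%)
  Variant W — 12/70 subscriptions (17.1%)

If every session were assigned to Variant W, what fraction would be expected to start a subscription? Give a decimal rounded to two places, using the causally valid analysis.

0.30

Variant W is higher inside every user tenure stratum but Variant Y is higher in aggregate. Whether to stratify depends on how user tenure relates to the variant.
The distribution of user tenure is itself part of what the variant does — it is an intermediate outcome. Holding it fixed would remove that part of the effect; the total effect is the pooled difference.
So P(outcome | do(Variant W)) is just the pooled rate for Variant W: 36/120 = 0.300.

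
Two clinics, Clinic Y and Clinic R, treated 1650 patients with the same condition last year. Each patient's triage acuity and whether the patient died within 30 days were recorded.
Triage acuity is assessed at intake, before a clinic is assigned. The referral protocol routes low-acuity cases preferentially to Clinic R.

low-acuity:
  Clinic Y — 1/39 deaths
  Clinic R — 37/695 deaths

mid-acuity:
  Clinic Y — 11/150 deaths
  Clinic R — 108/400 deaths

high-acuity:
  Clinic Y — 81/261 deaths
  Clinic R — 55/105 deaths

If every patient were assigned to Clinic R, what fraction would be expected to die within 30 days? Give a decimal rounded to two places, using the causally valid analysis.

0.23

Triage acuity differs across clinics for reasons unrelated to any effect of the clinic itself, and it separately predicts the outcome — a classic confounder. We must compare within triage acuity levels.
Standardising Clinic R to the population triage acuity mix: 0.445·37/695 + 0.333·108/400 + 0.222·55/105 = 0.230.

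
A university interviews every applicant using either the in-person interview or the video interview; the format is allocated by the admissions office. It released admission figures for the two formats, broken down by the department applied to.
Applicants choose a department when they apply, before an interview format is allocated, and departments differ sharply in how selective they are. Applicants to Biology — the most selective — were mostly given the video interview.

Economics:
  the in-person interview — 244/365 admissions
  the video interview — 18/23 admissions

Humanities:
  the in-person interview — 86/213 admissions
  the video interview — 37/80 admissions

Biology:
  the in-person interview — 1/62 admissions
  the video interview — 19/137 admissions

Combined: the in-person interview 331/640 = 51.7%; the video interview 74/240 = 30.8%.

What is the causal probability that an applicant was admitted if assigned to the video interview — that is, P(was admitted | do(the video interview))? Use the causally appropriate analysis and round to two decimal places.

0.53

Nothing the interview format does changes department; the imbalance is an allocation artefact. With department also predicting the outcome, the pooled figure is confounded, and the within-stratum comparison is the causal one.
Standardising the video interview to the population department mix: 0.441·18/23 + 0.333·37/80 + 0.226·19/137 = 0.530.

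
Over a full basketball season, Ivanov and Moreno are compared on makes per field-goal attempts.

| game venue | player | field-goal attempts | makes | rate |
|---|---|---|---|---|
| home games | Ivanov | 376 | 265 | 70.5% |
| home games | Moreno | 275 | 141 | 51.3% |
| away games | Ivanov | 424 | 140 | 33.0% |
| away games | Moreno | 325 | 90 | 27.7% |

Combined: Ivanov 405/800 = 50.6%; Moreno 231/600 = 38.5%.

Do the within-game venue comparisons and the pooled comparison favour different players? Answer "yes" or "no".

Within each game venue level (home games 70.5% vs 51.3%; away games 33.0% vs 27.7%), Ivanov has the higher rate every time. Pooled: 50.6% vs 38.5% — Ivanov has the higher rate overall. They agree.

no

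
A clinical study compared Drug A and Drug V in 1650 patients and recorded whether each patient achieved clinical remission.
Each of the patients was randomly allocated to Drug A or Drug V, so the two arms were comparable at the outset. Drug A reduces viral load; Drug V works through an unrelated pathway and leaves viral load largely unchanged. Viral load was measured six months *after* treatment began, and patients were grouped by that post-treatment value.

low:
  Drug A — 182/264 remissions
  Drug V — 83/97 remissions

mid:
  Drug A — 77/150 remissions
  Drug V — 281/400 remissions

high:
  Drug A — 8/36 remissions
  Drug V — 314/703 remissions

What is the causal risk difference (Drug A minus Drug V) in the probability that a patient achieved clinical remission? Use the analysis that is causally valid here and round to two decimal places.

Viral load lies on the pathway drug → viral load → outcome, so adjusting for it blocks the indirect effect. For the total causal effect of drug, use the unadjusted pooled rates.
The causal difference is the pooled difference: 0.593 − 0.565 = +0.028.

+0.03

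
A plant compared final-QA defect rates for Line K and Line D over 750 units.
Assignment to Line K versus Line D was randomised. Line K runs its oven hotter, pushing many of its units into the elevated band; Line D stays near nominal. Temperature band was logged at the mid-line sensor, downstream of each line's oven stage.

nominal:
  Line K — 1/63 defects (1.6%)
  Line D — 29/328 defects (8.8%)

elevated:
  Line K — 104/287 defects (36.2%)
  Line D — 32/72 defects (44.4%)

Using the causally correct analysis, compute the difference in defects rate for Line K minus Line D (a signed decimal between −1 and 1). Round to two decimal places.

+0.15

Within every in-process temperature band level Line K has the lower rate, yet pooled Line D does — Simpson's reversal.
Because the line influences in-process temperature band, in-process temperature band is a post-treatment mediator, not a confounder. Stratifying on it would bias the estimate; the causal effect is the crude pooled difference.
The causal difference is the pooled difference: 0.300 − 0.152 = +0.147.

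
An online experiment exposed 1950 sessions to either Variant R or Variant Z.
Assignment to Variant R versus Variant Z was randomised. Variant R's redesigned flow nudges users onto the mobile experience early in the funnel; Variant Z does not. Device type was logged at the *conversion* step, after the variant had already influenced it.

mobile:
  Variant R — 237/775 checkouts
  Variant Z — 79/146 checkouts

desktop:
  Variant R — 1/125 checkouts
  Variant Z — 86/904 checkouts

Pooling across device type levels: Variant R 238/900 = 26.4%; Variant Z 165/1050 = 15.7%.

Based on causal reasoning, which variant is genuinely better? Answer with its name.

Device type lies on the pathway variant → device type → outcome, so adjusting for it blocks the indirect effect. For the total causal effect of variant, use the unadjusted pooled rates.
Pooled: Variant R 26.4% vs Variant Z 15.7%; Variant R is higher overall.

Variant R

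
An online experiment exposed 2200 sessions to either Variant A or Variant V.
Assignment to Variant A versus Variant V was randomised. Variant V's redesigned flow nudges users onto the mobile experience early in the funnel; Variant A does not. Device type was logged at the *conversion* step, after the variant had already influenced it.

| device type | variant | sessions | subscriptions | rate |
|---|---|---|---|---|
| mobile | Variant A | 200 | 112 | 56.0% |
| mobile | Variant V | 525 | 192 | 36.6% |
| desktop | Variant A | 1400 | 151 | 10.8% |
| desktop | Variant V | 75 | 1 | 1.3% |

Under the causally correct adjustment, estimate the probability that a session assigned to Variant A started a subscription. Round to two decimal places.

0.16

Variant A is higher inside every device type stratum but Variant V is higher in aggregate. Whether to stratify depends on how device type relates to the variant.
The distribution of device type is itself part of what the variant does — it is an intermediate outcome. Holding it fixed would remove that part of the effect; the total effect is the pooled difference.
So P(outcome | do(Variant A)) is just the pooled rate for Variant A: 263/1600 = 0.164.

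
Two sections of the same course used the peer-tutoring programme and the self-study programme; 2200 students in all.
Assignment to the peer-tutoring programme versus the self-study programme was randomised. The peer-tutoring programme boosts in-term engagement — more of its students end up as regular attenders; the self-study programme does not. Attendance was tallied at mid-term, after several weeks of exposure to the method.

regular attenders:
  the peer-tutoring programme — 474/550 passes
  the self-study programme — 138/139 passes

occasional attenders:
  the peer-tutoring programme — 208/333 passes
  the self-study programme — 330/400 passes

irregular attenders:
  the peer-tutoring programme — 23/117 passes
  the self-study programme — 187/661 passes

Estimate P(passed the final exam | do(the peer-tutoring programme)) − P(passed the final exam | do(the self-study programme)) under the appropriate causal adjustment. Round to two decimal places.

+0.16

the self-study programme is higher inside every mid-term attendance stratum but the peer-tutoring programme is higher in aggregate. Whether to stratify depends on how mid-term attendance relates to the teaching method.
Mid-term attendance is downstream of the teaching method. One should not condition on a consequence of treatment, so the overall rates are the right comparison.
The causal difference is the pooled difference: 0.705 − 0.546 = +0.159.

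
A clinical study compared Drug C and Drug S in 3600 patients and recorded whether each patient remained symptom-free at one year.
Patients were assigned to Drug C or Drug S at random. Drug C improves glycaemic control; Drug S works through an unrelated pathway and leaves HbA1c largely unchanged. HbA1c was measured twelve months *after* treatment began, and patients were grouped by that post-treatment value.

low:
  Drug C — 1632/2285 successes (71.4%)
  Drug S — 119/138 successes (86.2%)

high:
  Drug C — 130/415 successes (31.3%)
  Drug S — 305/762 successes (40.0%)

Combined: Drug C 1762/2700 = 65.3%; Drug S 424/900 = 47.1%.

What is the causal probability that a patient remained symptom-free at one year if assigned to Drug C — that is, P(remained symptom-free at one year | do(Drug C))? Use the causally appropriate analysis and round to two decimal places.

Stratifying would compare drugs among patients the drugs themselves sorted into HbA1c groups — a form of selection on an intermediate. The unconditioned pooled rates give the total causal effect.
So P(outcome | do(Drug C)) is just the pooled rate for Drug C: 1762/2700 = 0.653.

0.65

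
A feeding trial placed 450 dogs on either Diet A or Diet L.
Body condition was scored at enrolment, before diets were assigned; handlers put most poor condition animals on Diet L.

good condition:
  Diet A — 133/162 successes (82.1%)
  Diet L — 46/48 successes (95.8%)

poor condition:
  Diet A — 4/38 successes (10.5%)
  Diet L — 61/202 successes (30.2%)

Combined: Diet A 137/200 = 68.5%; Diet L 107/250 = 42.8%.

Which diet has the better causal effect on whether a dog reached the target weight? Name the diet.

Starting body condition is set before the diet has any effect — it is not caused by the diet — and it independently drives the outcome. That makes it a confounder, so the causal comparison is within starting body condition levels.
Within each level — good condition: 82.1% vs 95.8%; poor condition: 10.5% vs 30.2% — Diet L is higher every time.

Diet L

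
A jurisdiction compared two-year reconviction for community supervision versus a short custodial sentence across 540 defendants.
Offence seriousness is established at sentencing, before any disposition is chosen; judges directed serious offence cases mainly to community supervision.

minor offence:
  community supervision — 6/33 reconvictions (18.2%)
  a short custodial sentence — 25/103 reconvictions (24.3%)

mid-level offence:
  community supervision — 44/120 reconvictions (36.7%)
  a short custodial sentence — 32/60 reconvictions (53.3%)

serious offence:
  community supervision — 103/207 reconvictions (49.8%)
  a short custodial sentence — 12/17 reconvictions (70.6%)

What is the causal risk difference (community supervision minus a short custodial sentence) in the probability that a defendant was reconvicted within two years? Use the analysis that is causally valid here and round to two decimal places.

Offence seriousness satisfies the back-door criterion: it is not a descendant of the disposition, and it blocks the spurious path from disposition to outcome. Adjusting for it (i.e., using the within-offence seriousness rates) gives the causal effect.
Adjusting over the population distribution of offence seriousness: 0.252·(0.182−0.243) + 0.333·(0.367−0.533) + 0.415·(0.498−0.706) = -0.157.

-0.16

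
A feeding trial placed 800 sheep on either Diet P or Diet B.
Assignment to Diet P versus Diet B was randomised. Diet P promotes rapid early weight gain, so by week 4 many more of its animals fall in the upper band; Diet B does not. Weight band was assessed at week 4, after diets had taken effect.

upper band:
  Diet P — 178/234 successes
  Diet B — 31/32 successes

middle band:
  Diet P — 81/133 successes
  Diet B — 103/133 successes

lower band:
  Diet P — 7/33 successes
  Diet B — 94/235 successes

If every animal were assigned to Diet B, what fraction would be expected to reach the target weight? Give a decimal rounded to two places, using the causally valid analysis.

Week-4 weight band here is a post-treatment variable shaped by the diet; conditioning on it would introduce bias rather than remove it. The overall comparison is the causal one.
So P(outcome | do(Diet B)) is just the pooled rate for Diet B: 228/400 = 0.570.

0.57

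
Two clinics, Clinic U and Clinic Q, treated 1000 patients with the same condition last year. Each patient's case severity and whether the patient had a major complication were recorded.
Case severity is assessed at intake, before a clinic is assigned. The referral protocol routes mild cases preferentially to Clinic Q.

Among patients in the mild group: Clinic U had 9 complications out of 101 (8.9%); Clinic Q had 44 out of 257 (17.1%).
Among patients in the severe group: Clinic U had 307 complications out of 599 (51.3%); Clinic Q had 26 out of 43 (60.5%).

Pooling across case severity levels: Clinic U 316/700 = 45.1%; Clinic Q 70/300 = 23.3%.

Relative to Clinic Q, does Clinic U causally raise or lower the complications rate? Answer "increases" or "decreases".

decreases

Since case severity is a pre-existing factor (not a product of the clinic) and it affects the outcome on its own, it is a confounder. The stratified rates, not the pooled rate, identify the causal effect.
Within each level — mild: 8.9% vs 17.1%; severe: 51.3% vs 60.5% — Clinic U is lower every time.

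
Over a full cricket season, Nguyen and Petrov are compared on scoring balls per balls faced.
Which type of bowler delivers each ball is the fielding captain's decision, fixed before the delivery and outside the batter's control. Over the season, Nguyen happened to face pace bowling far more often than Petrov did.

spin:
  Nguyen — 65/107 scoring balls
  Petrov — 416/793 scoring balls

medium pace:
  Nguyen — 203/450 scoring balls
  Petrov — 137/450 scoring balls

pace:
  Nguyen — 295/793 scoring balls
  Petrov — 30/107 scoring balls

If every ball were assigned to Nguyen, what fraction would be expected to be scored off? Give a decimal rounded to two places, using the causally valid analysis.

0.48

Within every bowling type level Nguyen has the higher rate, yet pooled Petrov does — Simpson's reversal.
The imbalance in bowling type arose from how balls faced were allocated, not from anything the player did; and bowling type independently affects the outcome. The pooled gap is confounded — condition on bowling type.
Standardising Nguyen to the population bowling type mix: 0.333·65/107 + 0.333·203/450 + 0.333·295/793 = 0.477.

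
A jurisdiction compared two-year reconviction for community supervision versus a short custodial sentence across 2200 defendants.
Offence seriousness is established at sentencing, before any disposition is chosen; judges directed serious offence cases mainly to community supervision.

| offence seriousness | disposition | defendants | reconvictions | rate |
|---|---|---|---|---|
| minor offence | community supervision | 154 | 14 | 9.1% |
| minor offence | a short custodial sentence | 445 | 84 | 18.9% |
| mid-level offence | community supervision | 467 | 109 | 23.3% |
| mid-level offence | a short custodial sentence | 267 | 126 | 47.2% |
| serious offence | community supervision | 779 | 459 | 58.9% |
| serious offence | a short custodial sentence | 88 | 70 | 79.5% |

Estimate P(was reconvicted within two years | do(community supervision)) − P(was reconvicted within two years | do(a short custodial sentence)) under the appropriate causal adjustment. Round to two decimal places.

-0.19

community supervision is lower inside every offence seriousness stratum but a short custodial sentence is lower in aggregate. Whether to stratify depends on how offence seriousness relates to the disposition.
Here offence seriousness is a common cause — it drives both which disposition a case falls under and the outcome. The crude comparison mixes populations; the stratum-specific rates are the causally relevant ones.
Adjusting over the population distribution of offence seriousness: 0.272·(0.091−0.189) + 0.334·(0.233−0.472) + 0.394·(0.589−0.795) = -0.187.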